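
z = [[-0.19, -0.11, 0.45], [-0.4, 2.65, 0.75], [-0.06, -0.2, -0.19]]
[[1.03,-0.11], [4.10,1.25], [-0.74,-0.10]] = z @ [[0.67, 0.17], [0.86, 0.51], [2.79, -0.05]]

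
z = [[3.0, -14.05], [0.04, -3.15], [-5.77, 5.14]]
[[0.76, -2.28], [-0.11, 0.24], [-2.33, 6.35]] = z @ [[0.44, -1.18], [0.04, -0.09]]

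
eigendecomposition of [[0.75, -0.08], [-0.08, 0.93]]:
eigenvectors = [[-0.93,  0.36], [-0.36,  -0.93]]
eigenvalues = [0.72, 0.96]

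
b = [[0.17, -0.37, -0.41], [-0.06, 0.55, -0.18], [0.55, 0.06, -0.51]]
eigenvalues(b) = [(-0.21+0.4j), (-0.21-0.4j), (0.63+0j)]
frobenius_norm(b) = 1.11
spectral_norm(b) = 0.87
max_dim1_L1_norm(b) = 1.12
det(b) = 0.13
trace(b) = 0.21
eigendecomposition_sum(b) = [[(0.05+0.25j), (-0.02+0.12j), -0.22-0.12j], [0.03+0.07j, 0.03j, -0.07-0.02j], [0.26+0.12j, (0.09+0.1j), (-0.26+0.11j)]] + [[(0.05-0.25j), (-0.02-0.12j), (-0.22+0.12j)],[(0.03-0.07j), 0.00-0.03j, -0.07+0.02j],[0.26-0.12j, 0.09-0.10j, -0.26-0.11j]] + [[(0.07-0j), -0.33-0.00j, (0.03+0j)], [(-0.12+0j), 0.55+0.00j, (-0.04-0j)], [(0.03-0j), (-0.13-0j), 0.01+0.00j]]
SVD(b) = [[-0.56,-0.41,0.72], [0.0,0.87,0.5], [-0.83,0.28,-0.48]] @ diag([0.8680782052107845, 0.6598593492980103, 0.22276864407279032]) @ [[-0.64, 0.18, 0.75], [0.05, 0.98, -0.20], [-0.77, -0.09, -0.63]]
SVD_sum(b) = [[0.31, -0.09, -0.36], [-0.00, 0.00, 0.00], [0.46, -0.13, -0.54]] + [[-0.01, -0.27, 0.05], [0.03, 0.56, -0.11], [0.01, 0.18, -0.04]] + [[-0.12, -0.01, -0.1], [-0.09, -0.01, -0.07], [0.08, 0.01, 0.07]]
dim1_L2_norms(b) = [0.58, 0.58, 0.75]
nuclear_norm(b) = 1.75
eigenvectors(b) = [[(-0.39-0.52j), (-0.39+0.52j), -0.50+0.00j], [(-0.14-0.12j), -0.14+0.12j, (0.84+0j)], [(-0.74+0j), -0.74-0.00j, -0.20+0.00j]]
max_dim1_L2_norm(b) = 0.75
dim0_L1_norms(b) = [0.78, 0.98, 1.1]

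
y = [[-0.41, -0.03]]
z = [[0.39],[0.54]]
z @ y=[[-0.16, -0.01], [-0.22, -0.02]]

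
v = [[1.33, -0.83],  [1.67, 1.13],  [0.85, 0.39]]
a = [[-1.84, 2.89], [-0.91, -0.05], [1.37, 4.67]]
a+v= [[-0.51, 2.06], [0.76, 1.08], [2.22, 5.06]]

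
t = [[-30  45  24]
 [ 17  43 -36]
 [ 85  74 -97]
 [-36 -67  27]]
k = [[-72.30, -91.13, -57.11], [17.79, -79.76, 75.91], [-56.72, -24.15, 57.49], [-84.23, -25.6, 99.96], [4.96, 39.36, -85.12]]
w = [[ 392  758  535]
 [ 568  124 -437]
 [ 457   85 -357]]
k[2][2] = 57.49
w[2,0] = 457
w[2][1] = 85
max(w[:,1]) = 758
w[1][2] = -437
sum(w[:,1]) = 967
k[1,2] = 75.91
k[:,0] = [-72.3, 17.79, -56.72, -84.23, 4.96]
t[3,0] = -36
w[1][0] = 568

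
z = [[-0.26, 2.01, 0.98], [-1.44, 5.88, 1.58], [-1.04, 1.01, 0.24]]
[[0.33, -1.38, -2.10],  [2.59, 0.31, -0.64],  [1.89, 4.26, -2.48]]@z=[[4.09, -9.57, -2.36], [-0.45, 6.38, 2.87], [-4.05, 26.34, 7.99]]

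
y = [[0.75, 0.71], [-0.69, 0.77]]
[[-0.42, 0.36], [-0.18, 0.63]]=y @ [[-0.18, -0.16], [-0.4, 0.67]]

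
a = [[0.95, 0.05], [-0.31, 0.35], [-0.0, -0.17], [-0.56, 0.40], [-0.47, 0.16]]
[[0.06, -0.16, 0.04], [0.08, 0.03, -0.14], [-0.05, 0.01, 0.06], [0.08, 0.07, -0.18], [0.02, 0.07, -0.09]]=a @ [[0.05, -0.16, 0.06],[0.27, -0.06, -0.36]]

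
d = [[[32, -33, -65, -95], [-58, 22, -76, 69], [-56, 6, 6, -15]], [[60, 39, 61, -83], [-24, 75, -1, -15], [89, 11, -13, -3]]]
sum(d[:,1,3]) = 54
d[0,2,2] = 6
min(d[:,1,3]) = -15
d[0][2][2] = 6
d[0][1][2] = -76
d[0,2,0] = -56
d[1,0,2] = 61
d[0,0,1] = -33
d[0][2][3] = -15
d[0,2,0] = -56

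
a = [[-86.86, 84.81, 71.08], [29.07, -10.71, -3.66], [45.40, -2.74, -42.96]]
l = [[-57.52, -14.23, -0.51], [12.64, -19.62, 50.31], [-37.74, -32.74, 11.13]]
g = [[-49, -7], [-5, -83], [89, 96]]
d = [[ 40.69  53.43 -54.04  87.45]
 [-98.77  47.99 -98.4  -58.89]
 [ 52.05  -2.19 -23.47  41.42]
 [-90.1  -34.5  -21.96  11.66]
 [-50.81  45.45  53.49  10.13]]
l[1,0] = 12.64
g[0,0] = -49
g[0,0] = -49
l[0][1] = -14.23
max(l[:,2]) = 50.31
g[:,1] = [-7, -83, 96]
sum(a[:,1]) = 71.36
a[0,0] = -86.86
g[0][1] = -7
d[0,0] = 40.69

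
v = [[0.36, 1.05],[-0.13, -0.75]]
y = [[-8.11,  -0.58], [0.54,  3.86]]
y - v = [[-8.47, -1.63], [0.67, 4.61]]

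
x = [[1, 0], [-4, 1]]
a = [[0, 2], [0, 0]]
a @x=[[-8, 2], [0, 0]]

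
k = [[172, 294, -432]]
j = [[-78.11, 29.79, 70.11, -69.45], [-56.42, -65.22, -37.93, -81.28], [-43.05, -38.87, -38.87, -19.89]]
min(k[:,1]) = 294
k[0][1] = 294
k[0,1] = 294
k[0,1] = 294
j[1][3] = -81.28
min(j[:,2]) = -38.87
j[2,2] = -38.87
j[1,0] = -56.42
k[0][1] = 294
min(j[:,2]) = -38.87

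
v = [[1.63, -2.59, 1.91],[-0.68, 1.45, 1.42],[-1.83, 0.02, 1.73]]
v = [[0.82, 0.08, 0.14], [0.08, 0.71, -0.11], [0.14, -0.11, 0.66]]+[[0.81, -2.67, 1.77],  [-0.76, 0.74, 1.53],  [-1.97, 0.13, 1.07]]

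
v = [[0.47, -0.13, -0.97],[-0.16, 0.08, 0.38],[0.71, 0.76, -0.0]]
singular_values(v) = [1.22, 0.97, 0.0]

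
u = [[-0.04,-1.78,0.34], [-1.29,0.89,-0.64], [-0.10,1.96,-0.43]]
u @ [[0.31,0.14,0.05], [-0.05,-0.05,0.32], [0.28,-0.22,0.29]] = [[0.17, 0.01, -0.47], [-0.62, -0.08, 0.03], [-0.25, -0.02, 0.5]]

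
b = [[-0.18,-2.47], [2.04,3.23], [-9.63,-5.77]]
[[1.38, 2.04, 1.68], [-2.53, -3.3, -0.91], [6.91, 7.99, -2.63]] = b@[[-0.4, -0.35, 0.71], [-0.53, -0.8, -0.73]]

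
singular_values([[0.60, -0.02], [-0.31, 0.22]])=[0.69, 0.18]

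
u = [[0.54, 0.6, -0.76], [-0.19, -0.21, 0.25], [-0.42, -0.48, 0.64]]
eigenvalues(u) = [0.96, 0.02, -0.01]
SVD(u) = [[-0.75,  0.40,  0.52], [0.26,  -0.56,  0.79], [0.61,  0.73,  0.31]] @ diag([1.4790137252957931, 0.028517006608247037, 0.002276119672942641]) @ [[-0.48, -0.54, 0.69], [0.63, 0.34, 0.7], [0.61, -0.77, -0.18]]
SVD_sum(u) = [[0.53, 0.60, -0.77], [-0.18, -0.2, 0.26], [-0.43, -0.49, 0.63]] + [[0.01, 0.0, 0.01], [-0.01, -0.01, -0.01], [0.01, 0.01, 0.01]] + [[0.00, -0.0, -0.00], [0.00, -0.00, -0.0], [0.00, -0.00, -0.00]]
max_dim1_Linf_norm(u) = 0.76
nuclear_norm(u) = 1.51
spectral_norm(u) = 1.48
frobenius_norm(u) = 1.48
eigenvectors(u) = [[-0.75, 0.85, 0.55], [0.25, -0.5, -0.8], [0.61, 0.19, -0.24]]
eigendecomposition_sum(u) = [[0.52, 0.59, -0.78],[-0.18, -0.2, 0.26],[-0.42, -0.48, 0.64]] + [[0.02, 0.01, 0.02], [-0.01, -0.00, -0.01], [0.0, 0.0, 0.0]] + [[0.00, 0.01, 0.00], [-0.0, -0.01, -0.0], [-0.0, -0.0, -0.00]]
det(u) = -0.00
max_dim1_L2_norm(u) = 1.11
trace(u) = 0.97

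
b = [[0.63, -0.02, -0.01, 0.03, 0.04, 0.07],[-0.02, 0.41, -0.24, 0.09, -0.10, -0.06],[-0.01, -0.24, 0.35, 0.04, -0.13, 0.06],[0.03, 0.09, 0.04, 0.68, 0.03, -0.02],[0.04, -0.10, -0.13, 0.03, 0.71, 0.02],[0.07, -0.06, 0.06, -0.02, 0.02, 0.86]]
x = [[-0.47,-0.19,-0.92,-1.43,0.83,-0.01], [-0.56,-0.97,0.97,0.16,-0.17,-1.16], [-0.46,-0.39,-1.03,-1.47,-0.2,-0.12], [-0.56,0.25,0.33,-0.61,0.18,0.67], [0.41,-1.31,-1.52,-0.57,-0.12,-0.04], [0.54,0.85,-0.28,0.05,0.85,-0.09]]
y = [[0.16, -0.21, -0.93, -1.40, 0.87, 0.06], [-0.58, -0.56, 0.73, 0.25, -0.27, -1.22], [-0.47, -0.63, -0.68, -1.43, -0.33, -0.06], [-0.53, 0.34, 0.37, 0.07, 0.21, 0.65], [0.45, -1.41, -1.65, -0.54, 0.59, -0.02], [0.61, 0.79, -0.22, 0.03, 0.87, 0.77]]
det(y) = -0.11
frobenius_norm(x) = 4.33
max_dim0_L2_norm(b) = 0.87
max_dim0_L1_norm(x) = 5.05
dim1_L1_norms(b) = [0.8, 0.92, 0.83, 0.89, 1.03, 1.09]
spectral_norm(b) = 0.91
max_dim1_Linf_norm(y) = 1.65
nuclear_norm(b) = 3.64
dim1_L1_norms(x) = [3.85, 3.99, 3.67, 2.6, 3.97, 2.66]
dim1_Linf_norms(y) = [1.4, 1.22, 1.43, 0.65, 1.65, 0.87]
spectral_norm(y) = 3.18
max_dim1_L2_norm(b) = 0.87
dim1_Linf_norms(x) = [1.43, 1.16, 1.47, 0.67, 1.52, 0.85]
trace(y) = 0.35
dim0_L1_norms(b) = [0.8, 0.92, 0.83, 0.89, 1.03, 1.09]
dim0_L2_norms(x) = [1.23, 1.91, 2.31, 2.22, 1.24, 1.35]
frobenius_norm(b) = 1.62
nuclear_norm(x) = 8.80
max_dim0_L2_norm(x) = 2.31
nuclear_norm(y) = 8.48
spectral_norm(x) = 3.10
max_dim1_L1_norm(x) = 3.99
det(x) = -0.90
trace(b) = 3.64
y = b + x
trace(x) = -3.29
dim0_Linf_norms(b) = [0.63, 0.41, 0.35, 0.68, 0.71, 0.86]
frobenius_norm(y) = 4.32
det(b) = 0.01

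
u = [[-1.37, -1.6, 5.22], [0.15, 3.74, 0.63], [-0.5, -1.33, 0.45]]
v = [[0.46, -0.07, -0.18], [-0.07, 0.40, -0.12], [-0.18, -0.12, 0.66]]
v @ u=[[-0.55, -0.76, 2.28],  [0.22, 1.77, -0.17],  [-0.1, -1.04, -0.72]]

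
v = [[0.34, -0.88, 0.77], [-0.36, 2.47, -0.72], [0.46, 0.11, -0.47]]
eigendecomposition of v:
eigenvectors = [[0.5, 0.83, -0.37], [-0.14, 0.31, 0.93], [-0.85, 0.46, -0.02]]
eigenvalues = [-0.72, 0.44, 2.63]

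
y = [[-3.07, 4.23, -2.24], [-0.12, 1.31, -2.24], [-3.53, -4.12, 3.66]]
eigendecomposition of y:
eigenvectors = [[0.35, -0.73, -0.50], [0.35, -0.33, -0.51], [-0.87, -0.6, -0.7]]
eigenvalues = [6.74, -2.97, -1.87]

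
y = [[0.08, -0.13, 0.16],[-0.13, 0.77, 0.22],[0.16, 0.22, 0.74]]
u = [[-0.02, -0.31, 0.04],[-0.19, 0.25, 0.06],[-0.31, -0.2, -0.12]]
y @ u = [[-0.03, -0.09, -0.02], [-0.21, 0.19, 0.01], [-0.27, -0.14, -0.07]]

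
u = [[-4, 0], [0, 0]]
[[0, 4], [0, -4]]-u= [[4, 4], [0, -4]]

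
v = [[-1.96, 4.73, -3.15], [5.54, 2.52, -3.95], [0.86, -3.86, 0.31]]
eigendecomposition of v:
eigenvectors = [[0.47,-0.13,-0.5], [-0.67,-0.55,-0.79], [-0.58,-0.83,0.35]]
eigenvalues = [-4.8, -2.1, 7.77]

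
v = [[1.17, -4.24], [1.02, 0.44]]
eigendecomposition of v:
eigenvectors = [[0.90+0.00j, (0.9-0j)], [(0.08-0.43j), 0.08+0.43j]]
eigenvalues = [(0.8+2.05j), (0.8-2.05j)]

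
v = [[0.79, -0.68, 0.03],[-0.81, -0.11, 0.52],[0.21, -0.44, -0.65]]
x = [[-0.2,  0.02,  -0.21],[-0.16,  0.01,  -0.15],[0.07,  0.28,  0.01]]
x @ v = [[-0.22, 0.23, 0.14], [-0.17, 0.17, 0.10], [-0.17, -0.08, 0.14]]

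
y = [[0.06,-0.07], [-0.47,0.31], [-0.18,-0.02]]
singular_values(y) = [0.59, 0.12]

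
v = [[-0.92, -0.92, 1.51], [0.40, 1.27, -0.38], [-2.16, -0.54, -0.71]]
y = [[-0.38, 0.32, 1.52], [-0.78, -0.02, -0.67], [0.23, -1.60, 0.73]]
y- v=[[0.54, 1.24, 0.01], [-1.18, -1.29, -0.29], [2.39, -1.06, 1.44]]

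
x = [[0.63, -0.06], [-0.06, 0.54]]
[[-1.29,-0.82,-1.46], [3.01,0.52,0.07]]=x @[[-1.53, -1.23, -2.33],[5.4, 0.83, -0.13]]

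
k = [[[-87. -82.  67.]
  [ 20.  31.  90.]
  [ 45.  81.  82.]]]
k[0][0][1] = -82.0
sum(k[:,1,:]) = 141.0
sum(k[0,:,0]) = -22.0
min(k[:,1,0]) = 20.0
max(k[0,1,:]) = 90.0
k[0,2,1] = 81.0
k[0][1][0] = 20.0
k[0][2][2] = 82.0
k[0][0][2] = 67.0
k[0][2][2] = 82.0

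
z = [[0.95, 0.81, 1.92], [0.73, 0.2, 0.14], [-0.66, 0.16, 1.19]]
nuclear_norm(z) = 3.76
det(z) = -0.10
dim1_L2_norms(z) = [2.29, 0.77, 1.37]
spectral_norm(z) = 2.48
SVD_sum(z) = [[0.68, 0.76, 2.03], [0.12, 0.14, 0.37], [0.28, 0.31, 0.82]] + [[0.27, 0.04, -0.11], [0.6, 0.09, -0.23], [-0.94, -0.14, 0.37]] + [[-0.0, 0.01, -0.00], [0.01, -0.02, 0.01], [0.0, -0.01, 0.00]]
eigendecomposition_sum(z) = [[-0.00+0.00j, (0.01-0j), 0.01-0.00j], [(0.02-0j), (-0.04+0j), (-0.02+0j)], [-0.00+0.00j, (0.01-0j), (0.01-0j)]] + [[(0.48+0.48j),0.40-0.15j,0.96-1.03j], [(0.36+0.05j),(0.12-0.19j),(0.08-0.74j)], [-0.33+0.27j,(0.07+0.26j),(0.59+0.66j)]] + [[(0.48-0.48j), 0.40+0.15j, 0.96+1.03j], [(0.36-0.05j), (0.12+0.19j), 0.08+0.74j], [-0.33-0.27j, (0.07-0.26j), 0.59-0.66j]]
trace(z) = 2.34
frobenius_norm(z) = 2.78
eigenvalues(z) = [(-0.04+0j), (1.19+0.94j), (1.19-0.94j)]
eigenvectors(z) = [[(-0.26+0j), (0.77+0j), 0.77-0.00j], [(0.93+0j), (0.33-0.25j), (0.33+0.25j)], [(-0.26+0j), (-0.04+0.48j), (-0.04-0.48j)]]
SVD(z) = [[-0.91, -0.24, -0.33], [-0.17, -0.52, 0.84], [-0.37, 0.82, 0.44]] @ diag([2.484190320712285, 1.2420269223359162, 0.031105862344084786]) @ [[-0.30, -0.34, -0.89],[-0.92, -0.13, 0.36],[0.24, -0.93, 0.27]]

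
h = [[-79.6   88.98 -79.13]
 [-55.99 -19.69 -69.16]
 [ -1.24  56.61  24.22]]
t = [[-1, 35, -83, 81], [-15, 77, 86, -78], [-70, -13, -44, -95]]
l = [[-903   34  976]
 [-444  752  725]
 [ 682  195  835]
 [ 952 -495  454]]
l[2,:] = [682, 195, 835]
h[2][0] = -1.24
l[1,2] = 725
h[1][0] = -55.99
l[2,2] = 835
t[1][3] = -78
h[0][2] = -79.13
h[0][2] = -79.13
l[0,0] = -903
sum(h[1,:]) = -144.84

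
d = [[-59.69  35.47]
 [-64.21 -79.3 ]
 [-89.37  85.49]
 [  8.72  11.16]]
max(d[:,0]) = 8.72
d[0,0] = -59.69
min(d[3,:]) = 8.72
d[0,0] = -59.69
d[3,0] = 8.72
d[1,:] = [-64.21, -79.3]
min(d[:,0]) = -89.37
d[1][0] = -64.21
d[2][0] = -89.37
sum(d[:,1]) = 52.81999999999999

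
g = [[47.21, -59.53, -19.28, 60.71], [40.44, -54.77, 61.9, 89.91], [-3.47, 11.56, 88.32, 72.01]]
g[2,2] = 88.32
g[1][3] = 89.91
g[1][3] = 89.91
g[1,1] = -54.77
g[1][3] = 89.91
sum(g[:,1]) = -102.74000000000001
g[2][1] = 11.56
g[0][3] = 60.71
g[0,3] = 60.71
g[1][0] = 40.44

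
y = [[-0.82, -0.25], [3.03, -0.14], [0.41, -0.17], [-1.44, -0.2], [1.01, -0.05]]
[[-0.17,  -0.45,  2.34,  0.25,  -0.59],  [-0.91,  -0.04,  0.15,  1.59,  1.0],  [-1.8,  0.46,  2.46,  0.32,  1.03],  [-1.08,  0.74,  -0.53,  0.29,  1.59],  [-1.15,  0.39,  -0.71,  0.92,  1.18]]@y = [[-1.22,  -0.31], [-0.59,  -0.16], [4.46,  -0.15], [4.1,  0.12], [1.70,  0.11]]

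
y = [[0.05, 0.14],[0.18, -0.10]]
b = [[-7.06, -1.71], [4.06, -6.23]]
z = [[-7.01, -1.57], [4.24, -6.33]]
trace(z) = -13.34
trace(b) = -13.29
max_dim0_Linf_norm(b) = 7.06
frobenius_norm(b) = 10.40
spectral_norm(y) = 0.21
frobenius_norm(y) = 0.25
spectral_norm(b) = 8.49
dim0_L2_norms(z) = [8.19, 6.52]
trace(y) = -0.05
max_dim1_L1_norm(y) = 0.28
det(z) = 51.03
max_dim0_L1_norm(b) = 11.12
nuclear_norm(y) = 0.35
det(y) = -0.03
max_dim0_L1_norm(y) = 0.24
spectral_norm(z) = 8.65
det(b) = 50.93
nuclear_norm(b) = 14.49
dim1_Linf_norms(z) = [7.01, 6.33]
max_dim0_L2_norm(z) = 8.19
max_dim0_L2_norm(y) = 0.19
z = y + b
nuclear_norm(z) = 14.55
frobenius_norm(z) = 10.47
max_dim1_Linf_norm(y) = 0.18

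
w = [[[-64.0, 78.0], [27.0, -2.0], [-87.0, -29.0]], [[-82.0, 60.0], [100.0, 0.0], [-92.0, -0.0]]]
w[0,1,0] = 27.0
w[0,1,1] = -2.0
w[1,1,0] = 100.0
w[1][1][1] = 0.0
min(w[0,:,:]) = -87.0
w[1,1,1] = 0.0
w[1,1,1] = 0.0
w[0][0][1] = 78.0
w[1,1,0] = 100.0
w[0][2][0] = -87.0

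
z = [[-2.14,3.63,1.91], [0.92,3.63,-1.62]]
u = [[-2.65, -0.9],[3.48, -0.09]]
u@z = [[4.84, -12.89, -3.6],  [-7.53, 12.31, 6.79]]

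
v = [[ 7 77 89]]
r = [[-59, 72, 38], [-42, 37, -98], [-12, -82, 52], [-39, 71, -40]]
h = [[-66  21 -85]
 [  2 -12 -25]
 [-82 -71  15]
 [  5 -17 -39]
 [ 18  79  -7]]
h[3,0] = 5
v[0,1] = 77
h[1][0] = 2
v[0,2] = 89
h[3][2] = -39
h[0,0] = -66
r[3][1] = 71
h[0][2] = -85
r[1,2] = -98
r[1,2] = -98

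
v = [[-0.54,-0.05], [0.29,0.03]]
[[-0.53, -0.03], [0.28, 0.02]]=v @ [[0.98, 0.02], [0.02, 0.42]]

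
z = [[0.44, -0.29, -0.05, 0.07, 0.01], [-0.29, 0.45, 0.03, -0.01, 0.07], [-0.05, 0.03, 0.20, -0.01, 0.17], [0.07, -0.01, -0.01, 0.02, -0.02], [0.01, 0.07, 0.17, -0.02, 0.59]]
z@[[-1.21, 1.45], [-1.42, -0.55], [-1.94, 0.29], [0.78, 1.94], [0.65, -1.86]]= [[0.04, 0.90], [-0.31, -0.81], [-0.27, -0.37], [-0.05, 0.18], [-0.07, -1.11]]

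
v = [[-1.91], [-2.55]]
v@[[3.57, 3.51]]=[[-6.82,-6.7], [-9.1,-8.95]]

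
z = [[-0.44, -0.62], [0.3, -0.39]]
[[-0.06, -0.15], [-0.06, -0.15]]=z@[[-0.04, -0.1], [0.12, 0.31]]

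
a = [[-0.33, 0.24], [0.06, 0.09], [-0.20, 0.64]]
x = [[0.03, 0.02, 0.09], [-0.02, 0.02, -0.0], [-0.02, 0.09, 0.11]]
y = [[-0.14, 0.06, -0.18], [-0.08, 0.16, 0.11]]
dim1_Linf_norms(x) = [0.09, 0.02, 0.11]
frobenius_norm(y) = 0.32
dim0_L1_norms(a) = [0.59, 0.97]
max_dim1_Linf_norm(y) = 0.18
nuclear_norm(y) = 0.45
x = a @ y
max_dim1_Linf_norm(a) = 0.64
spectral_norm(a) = 0.76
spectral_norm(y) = 0.24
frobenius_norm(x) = 0.18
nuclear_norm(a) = 0.99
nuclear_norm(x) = 0.22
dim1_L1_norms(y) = [0.38, 0.35]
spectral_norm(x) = 0.17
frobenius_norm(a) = 0.79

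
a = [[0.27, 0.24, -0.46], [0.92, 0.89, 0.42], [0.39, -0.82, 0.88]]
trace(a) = 2.04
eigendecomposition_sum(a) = [[(-0.14+0.34j), (-0.16-0.1j), (-0.21+0.16j)], [0.18-0.34j, (0.16+0.12j), (0.23-0.15j)], [0.59-0.11j, 0.00+0.31j, (0.41+0.14j)]] + [[(-0.14-0.34j), (-0.16+0.1j), (-0.21-0.16j)],[(0.18+0.34j), 0.16-0.12j, (0.23+0.15j)],[(0.59+0.11j), -0.31j, 0.41-0.14j]] + [[(0.54-0j), (0.56-0j), -0.05+0.00j], [0.56-0.00j, (0.58-0j), -0.05+0.00j], [(-0.8+0j), (-0.82+0j), 0.07-0.00j]]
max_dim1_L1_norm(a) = 2.23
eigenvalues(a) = [(0.43+0.61j), (0.43-0.61j), (1.19+0j)]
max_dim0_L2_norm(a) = 1.23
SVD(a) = [[-0.29, -0.19, -0.94],  [-0.83, 0.53, 0.15],  [0.47, 0.82, -0.32]] @ diag([1.3819147802089942, 1.3094790964199272, 0.3625962441603335]) @ [[-0.48, -0.87, 0.14], [0.58, -0.19, 0.79], [-0.66, 0.46, 0.59]]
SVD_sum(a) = [[0.19, 0.35, -0.06], [0.55, 1.00, -0.16], [-0.31, -0.56, 0.09]] + [[-0.15, 0.05, -0.20], [0.4, -0.13, 0.55], [0.63, -0.21, 0.86]] + [[0.22, -0.16, -0.20], [-0.04, 0.03, 0.03], [0.08, -0.05, -0.07]]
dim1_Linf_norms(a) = [0.46, 0.92, 0.88]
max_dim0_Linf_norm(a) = 0.92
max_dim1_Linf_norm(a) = 0.92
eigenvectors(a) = [[(-0.25+0.39j),-0.25-0.39j,(-0.49+0j)], [0.30-0.37j,0.30+0.37j,(-0.5+0j)], [(0.75+0j),(0.75-0j),0.71+0.00j]]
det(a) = 0.66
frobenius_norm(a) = 1.94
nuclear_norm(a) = 3.05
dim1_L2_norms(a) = [0.58, 1.35, 1.26]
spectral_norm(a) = 1.38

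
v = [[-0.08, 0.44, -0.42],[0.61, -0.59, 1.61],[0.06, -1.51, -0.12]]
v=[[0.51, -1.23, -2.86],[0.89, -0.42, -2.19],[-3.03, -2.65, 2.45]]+[[-0.59, 1.67, 2.44], [-0.28, -0.17, 3.8], [3.09, 1.14, -2.57]]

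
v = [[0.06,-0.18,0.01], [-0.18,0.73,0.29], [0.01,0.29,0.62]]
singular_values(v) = [0.99, 0.42, 0.0]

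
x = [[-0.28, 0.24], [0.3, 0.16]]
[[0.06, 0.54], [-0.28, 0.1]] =x @ [[-0.65, -0.52],[-0.52, 1.63]]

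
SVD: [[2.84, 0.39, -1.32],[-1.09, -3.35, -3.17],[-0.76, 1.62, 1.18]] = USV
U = [[0.06, -0.95, 0.30], [0.93, 0.16, 0.34], [-0.37, 0.25, 0.89]]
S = [5.08, 3.29, 0.63]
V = [[-0.11,-0.72,-0.68],[-0.94,-0.15,0.32],[-0.33,0.67,-0.66]]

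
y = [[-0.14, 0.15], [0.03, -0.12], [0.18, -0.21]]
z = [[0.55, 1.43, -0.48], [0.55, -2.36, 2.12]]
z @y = [[-0.12,0.01], [0.23,-0.08]]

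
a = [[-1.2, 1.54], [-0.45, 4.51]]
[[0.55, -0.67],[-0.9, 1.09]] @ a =[[-0.36, -2.17], [0.59, 3.53]]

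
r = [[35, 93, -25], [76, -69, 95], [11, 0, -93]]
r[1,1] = -69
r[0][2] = -25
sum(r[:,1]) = 24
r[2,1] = 0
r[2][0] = 11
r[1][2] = 95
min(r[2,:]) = -93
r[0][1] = 93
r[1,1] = -69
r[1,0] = 76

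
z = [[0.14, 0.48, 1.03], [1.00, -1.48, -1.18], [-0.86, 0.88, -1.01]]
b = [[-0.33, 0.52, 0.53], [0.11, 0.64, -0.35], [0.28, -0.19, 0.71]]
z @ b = [[0.3, 0.18, 0.64], [-0.82, -0.2, 0.21], [0.1, 0.31, -1.48]]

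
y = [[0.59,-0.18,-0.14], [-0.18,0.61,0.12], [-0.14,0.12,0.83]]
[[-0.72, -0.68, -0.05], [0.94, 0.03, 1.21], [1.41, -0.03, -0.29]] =y@[[-0.55, -1.28, 0.46], [1.09, -0.28, 2.23], [1.45, -0.21, -0.59]]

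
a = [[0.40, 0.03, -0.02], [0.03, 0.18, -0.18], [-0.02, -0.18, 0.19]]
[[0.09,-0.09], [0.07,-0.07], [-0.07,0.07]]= a @ [[0.19,-0.19], [0.25,-0.25], [-0.1,0.1]]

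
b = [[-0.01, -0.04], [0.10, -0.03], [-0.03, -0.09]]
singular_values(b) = [0.1, 0.1]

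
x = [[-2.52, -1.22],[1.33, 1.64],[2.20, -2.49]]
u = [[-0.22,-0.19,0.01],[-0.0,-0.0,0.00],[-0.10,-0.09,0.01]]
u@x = [[0.32, -0.07], [0.0, 0.0], [0.15, -0.05]]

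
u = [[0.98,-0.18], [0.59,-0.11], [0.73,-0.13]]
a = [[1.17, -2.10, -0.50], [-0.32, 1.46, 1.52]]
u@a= [[1.2, -2.32, -0.76], [0.73, -1.40, -0.46], [0.9, -1.72, -0.56]]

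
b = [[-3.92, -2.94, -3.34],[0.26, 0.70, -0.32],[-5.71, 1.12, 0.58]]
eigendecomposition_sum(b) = [[-4.76, -1.57, -2.29], [0.0, 0.0, 0.0], [-3.79, -1.25, -1.83]] + [[0.92, -2.02, -1.16], [0.48, -1.06, -0.61], [-2.25, 4.93, 2.82]] + [[-0.08, 0.65, 0.11], [-0.23, 1.76, 0.29], [0.33, -2.56, -0.42]]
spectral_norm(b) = 7.21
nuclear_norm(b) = 12.13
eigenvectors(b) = [[0.78, -0.37, 0.21], [-0.0, -0.20, 0.55], [0.62, 0.91, -0.81]]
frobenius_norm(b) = 8.37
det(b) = -22.25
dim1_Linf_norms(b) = [3.92, 0.7, 5.71]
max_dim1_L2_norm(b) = 5.93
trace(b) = -2.64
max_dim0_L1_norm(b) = 9.89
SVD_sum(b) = [[-4.87,-0.97,-1.42], [0.27,0.05,0.08], [-4.73,-0.94,-1.38]] + [[0.95,-2.0,-1.89], [-0.06,0.13,0.12], [-0.98,2.07,1.95]] + [[0.00,0.03,-0.03], [0.05,0.52,-0.52], [-0.00,-0.0,0.0]]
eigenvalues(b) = [-6.58, 2.68, 1.26]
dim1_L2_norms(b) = [5.93, 0.81, 5.85]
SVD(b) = [[-0.72, -0.69, 0.06], [0.04, 0.04, 1.00], [-0.7, 0.72, -0.0]] @ diag([7.205757946246239, 4.1898123278811585, 0.7369023525842683]) @ [[0.94, 0.19, 0.27],  [-0.33, 0.69, 0.65],  [0.07, 0.7, -0.71]]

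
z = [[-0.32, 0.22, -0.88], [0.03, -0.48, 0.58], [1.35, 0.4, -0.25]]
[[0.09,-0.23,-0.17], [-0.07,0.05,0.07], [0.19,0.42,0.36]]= z @ [[0.12, 0.3, 0.29], [-0.04, 0.15, -0.01], [-0.16, 0.19, 0.09]]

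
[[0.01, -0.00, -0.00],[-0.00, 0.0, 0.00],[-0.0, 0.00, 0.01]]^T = [[0.01, -0.0, -0.00], [-0.0, 0.0, 0.0], [-0.00, 0.0, 0.01]]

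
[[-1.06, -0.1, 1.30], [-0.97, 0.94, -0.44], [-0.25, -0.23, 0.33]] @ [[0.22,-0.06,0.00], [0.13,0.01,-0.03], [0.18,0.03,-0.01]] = [[-0.01, 0.1, -0.01], [-0.17, 0.05, -0.02], [-0.03, 0.02, 0.0]]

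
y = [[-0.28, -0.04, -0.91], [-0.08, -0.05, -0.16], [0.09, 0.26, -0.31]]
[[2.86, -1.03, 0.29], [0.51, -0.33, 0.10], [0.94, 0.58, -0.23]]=y @ [[0.87, 1.98, 0.63], [-0.73, 2.06, -1.61], [-3.38, 0.43, -0.44]]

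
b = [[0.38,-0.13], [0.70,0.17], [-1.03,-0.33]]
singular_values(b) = [1.34, 0.23]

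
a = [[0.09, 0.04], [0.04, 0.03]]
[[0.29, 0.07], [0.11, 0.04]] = a @ [[3.84,0.69], [-1.38,0.25]]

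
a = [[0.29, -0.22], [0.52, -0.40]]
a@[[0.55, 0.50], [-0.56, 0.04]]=[[0.28, 0.14], [0.51, 0.24]]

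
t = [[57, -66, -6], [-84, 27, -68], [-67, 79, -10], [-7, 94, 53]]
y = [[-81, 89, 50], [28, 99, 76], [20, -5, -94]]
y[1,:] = [28, 99, 76]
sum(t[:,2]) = -31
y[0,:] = [-81, 89, 50]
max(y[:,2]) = 76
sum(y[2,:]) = -79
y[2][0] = 20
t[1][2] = -68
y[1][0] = 28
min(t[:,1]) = -66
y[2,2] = -94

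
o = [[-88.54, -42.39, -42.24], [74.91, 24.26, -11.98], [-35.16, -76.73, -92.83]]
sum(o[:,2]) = -147.05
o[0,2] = -42.24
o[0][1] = -42.39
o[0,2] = -42.24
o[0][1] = -42.39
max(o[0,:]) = -42.24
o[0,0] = -88.54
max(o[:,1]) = 24.26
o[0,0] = -88.54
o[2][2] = -92.83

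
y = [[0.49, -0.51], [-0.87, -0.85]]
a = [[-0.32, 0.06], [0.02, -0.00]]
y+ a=[[0.17, -0.45], [-0.85, -0.85]]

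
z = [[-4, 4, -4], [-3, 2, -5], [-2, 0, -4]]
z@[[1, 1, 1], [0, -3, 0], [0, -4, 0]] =[[-4, 0, -4], [-3, 11, -3], [-2, 14, -2]]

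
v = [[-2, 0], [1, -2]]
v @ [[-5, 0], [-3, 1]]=[[10, 0], [1, -2]]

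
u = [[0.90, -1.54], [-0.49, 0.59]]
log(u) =[[-0.53+1.29j, -2.16+2.74j], [-0.69+0.87j, (-0.97+1.85j)]]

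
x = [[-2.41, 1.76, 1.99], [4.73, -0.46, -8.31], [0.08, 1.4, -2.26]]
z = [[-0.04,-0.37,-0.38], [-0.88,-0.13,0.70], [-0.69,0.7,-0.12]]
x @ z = [[-2.83,2.06,1.91], [5.95,-7.51,-1.12], [0.32,-1.79,1.22]]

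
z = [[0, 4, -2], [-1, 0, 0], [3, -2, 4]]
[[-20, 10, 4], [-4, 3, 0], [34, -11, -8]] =z@[[4, -3, 0], [-3, 3, 0], [4, 1, -2]]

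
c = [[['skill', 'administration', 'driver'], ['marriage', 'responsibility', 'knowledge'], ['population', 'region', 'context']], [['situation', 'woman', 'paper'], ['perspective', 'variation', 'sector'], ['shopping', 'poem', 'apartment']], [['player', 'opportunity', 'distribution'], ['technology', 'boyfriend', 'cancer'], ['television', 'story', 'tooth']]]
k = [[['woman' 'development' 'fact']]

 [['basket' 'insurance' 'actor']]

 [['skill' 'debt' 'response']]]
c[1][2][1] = 'poem'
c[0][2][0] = 'population'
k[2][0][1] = 'debt'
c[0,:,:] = [['skill', 'administration', 'driver'], ['marriage', 'responsibility', 'knowledge'], ['population', 'region', 'context']]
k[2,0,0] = 'skill'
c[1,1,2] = 'sector'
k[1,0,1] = 'insurance'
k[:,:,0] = [['woman'], ['basket'], ['skill']]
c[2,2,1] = 'story'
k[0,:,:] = [['woman', 'development', 'fact']]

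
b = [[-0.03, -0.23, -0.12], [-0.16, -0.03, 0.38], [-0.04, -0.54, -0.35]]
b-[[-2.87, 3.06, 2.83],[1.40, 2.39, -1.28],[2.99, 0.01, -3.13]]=[[2.84, -3.29, -2.95], [-1.56, -2.42, 1.66], [-3.03, -0.55, 2.78]]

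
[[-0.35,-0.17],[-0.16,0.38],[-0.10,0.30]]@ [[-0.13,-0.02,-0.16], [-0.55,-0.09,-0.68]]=[[0.14, 0.02, 0.17], [-0.19, -0.03, -0.23], [-0.15, -0.02, -0.19]]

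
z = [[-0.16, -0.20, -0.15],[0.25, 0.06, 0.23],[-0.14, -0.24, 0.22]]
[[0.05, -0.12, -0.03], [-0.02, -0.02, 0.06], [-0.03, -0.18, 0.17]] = z@ [[0.20, -0.24, -0.25], [-0.24, 0.83, -0.05], [-0.25, -0.05, 0.54]]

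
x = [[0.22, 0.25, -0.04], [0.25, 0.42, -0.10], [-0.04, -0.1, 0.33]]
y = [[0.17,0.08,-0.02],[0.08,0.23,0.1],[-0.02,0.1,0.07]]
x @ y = [[0.06, 0.07, 0.02], [0.08, 0.11, 0.03], [-0.02, 0.01, 0.01]]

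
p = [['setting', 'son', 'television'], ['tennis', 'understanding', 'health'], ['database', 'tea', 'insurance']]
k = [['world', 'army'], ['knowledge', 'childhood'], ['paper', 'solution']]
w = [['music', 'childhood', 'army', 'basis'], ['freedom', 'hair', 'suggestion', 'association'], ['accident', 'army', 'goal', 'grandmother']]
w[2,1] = 'army'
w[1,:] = ['freedom', 'hair', 'suggestion', 'association']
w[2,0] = 'accident'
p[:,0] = ['setting', 'tennis', 'database']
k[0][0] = 'world'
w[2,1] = 'army'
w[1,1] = 'hair'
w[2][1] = 'army'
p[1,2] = 'health'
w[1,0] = 'freedom'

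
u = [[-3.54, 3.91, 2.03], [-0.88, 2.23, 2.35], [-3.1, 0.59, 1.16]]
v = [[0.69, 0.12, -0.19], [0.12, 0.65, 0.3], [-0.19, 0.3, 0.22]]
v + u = [[-2.85, 4.03, 1.84], [-0.76, 2.88, 2.65], [-3.29, 0.89, 1.38]]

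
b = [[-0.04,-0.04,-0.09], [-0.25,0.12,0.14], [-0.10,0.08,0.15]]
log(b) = [[(-2.12+2.91j), -0.25+0.18j, (-0.06+0.99j)],[(0.42+3.43j), (-2.82+0.21j), (2.37+1.17j)],[(-0.93+0.07j), 0.80+0.00j, (-2.68+0.02j)]]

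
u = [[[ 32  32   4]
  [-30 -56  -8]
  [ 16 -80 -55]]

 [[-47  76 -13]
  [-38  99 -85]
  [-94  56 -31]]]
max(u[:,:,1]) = 99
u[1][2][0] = -94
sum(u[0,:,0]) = 18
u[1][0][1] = 76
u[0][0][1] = 32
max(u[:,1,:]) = 99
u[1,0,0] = -47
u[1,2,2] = -31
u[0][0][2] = 4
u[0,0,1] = 32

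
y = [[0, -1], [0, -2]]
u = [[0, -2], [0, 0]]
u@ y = [[0, 4], [0, 0]]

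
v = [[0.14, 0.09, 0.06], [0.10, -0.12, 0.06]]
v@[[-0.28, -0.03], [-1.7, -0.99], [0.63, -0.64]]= [[-0.15, -0.13], [0.21, 0.08]]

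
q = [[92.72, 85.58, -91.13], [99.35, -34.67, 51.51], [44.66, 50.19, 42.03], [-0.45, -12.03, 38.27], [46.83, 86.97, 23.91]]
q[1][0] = 99.35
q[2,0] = 44.66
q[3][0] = -0.45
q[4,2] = 23.91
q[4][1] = 86.97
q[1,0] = 99.35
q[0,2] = -91.13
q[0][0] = 92.72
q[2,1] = 50.19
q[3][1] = -12.03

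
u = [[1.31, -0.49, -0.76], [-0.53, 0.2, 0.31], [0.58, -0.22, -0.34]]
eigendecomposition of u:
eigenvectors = [[-0.86+0.00j, (-0.18+0.07j), (-0.18-0.07j)], [(0.35+0j), (0.63+0.19j), 0.63-0.19j], [(-0.38+0j), -0.72+0.00j, (-0.72-0j)]]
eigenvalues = [(1.17+0j), (-0+0j), (-0-0j)]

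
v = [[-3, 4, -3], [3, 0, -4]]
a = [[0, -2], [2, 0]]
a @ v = [[-6, 0, 8], [-6, 8, -6]]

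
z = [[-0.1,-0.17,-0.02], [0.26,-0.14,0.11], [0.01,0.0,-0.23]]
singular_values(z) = [0.33, 0.21, 0.2]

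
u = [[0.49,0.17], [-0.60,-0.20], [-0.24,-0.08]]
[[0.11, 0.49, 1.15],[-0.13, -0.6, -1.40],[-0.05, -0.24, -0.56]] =u @ [[0.33, 1.05, 2.13], [-0.32, -0.16, 0.6]]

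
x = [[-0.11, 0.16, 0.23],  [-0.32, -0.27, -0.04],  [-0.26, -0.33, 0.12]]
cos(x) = [[1.05, 0.07, 0.0], [-0.07, 0.98, 0.03], [-0.05, -0.00, 1.02]]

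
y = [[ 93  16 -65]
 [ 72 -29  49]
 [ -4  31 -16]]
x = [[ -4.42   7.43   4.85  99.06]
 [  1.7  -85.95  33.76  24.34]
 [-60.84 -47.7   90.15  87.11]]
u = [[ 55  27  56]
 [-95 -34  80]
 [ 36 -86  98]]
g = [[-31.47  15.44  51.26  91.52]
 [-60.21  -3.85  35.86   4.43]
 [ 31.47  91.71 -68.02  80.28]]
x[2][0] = -60.84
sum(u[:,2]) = 234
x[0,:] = [-4.42, 7.43, 4.85, 99.06]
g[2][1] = 91.71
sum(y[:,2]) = -32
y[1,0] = 72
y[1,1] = -29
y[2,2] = -16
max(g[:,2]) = 51.26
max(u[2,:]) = 98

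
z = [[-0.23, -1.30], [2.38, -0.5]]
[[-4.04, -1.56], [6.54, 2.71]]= z @ [[3.28, 1.34], [2.53, 0.96]]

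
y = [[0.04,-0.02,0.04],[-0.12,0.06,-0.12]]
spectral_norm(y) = 0.19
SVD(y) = [[-0.32, 0.95], [0.95, 0.32]] @ diag([0.18973665961010278, 4.710277376051328e-18]) @ [[-0.67, 0.33, -0.67], [-0.75, -0.30, 0.6]]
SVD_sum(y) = [[0.04, -0.02, 0.04],[-0.12, 0.06, -0.12]] + [[-0.0, -0.00, 0.0], [-0.00, -0.00, 0.0]]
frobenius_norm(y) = 0.19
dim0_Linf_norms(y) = [0.12, 0.06, 0.12]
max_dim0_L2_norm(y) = 0.13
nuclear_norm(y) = 0.19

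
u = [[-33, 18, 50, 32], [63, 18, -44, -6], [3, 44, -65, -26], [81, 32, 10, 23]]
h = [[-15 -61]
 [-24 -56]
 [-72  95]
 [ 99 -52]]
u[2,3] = -26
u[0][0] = -33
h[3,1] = -52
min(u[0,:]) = -33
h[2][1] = 95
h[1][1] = -56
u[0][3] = 32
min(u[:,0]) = -33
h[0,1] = -61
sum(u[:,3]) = 23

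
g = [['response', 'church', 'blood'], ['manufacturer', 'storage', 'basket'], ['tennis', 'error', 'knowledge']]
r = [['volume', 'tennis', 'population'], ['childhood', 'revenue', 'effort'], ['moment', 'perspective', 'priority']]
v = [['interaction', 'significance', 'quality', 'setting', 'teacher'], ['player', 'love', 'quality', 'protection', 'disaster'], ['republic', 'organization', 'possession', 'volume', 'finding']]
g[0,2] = 'blood'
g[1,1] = 'storage'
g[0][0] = 'response'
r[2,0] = 'moment'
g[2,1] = 'error'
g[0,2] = 'blood'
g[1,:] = ['manufacturer', 'storage', 'basket']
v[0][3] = 'setting'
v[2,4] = 'finding'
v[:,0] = ['interaction', 'player', 'republic']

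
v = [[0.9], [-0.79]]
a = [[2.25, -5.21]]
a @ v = [[6.14]]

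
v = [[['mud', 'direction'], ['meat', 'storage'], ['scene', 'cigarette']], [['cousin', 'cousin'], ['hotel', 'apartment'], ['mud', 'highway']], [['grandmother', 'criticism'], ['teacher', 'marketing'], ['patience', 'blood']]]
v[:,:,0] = [['mud', 'meat', 'scene'], ['cousin', 'hotel', 'mud'], ['grandmother', 'teacher', 'patience']]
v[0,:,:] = [['mud', 'direction'], ['meat', 'storage'], ['scene', 'cigarette']]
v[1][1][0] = 'hotel'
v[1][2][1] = 'highway'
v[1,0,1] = 'cousin'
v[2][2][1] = 'blood'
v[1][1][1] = 'apartment'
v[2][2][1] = 'blood'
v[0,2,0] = 'scene'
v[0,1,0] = 'meat'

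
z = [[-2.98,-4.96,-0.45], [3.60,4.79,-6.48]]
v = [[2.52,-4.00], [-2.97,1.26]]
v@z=[[-21.91, -31.66, 24.79], [13.39, 20.77, -6.83]]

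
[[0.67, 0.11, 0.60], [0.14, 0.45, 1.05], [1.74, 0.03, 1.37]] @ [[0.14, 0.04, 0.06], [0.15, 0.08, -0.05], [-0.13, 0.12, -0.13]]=[[0.03,0.11,-0.04],[-0.05,0.17,-0.15],[0.07,0.24,-0.08]]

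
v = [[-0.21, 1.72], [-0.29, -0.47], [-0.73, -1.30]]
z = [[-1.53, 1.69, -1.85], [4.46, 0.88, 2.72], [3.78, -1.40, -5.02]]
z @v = [[1.18,-1.02], [-3.18,3.72], [3.28,13.69]]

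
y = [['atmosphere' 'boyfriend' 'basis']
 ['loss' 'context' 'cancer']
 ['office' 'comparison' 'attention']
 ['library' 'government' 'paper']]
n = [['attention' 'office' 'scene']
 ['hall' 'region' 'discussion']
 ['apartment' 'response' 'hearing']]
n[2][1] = 'response'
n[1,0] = 'hall'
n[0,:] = ['attention', 'office', 'scene']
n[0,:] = ['attention', 'office', 'scene']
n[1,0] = 'hall'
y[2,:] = ['office', 'comparison', 'attention']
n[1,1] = 'region'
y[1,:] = ['loss', 'context', 'cancer']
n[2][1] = 'response'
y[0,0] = 'atmosphere'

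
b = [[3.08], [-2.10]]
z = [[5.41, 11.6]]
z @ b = [[-7.7]]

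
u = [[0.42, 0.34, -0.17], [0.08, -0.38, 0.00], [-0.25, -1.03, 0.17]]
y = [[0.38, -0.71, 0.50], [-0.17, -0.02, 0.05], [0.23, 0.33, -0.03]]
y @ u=[[-0.02, -0.12, 0.02], [-0.09, -0.10, 0.04], [0.13, -0.02, -0.04]]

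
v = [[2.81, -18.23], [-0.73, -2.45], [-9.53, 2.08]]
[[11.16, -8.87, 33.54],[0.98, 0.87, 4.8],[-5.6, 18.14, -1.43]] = v@[[0.47, -1.86, -0.26],[-0.54, 0.2, -1.88]]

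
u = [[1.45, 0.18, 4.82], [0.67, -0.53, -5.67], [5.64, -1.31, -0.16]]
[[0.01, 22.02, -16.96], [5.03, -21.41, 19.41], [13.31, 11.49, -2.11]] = u @[[1.82, 1.53, 0.12], [-2.27, -2.70, 2.57], [-0.46, 4.21, -3.65]]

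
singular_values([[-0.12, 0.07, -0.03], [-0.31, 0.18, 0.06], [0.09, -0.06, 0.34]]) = [0.41, 0.33, 0.0]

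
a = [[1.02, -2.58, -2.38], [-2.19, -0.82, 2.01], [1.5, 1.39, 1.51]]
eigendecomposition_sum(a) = [[(-0.51+0j), (-0.8-0j), 0.09-0.00j],  [-1.30+0.00j, (-2.02-0j), (0.23-0j)],  [(0.62-0j), (0.96+0j), -0.11+0.00j]] + [[(0.77+0.68j), (-0.89+0.88j), -1.24+2.40j], [-0.44-0.46j, 0.60-0.50j, 0.89-1.43j], [0.44-0.21j, (0.21+0.55j), (0.81+0.99j)]] + [[(0.77-0.68j), (-0.89-0.88j), -1.24-2.40j], [-0.44+0.46j, 0.60+0.50j, (0.89+1.43j)], [(0.44+0.21j), (0.21-0.55j), (0.81-0.99j)]]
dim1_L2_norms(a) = [3.66, 3.08, 2.54]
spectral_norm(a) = 4.26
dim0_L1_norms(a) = [4.71, 4.79, 5.9]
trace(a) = 1.71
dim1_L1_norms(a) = [5.98, 5.02, 4.4]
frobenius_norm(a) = 5.42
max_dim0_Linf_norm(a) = 2.58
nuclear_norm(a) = 8.59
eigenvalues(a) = [(-2.64+0j), (2.18+1.17j), (2.18-1.17j)]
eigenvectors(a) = [[0.34+0.00j, (0.79+0j), (0.79-0j)], [(0.85+0j), (-0.49-0.04j), (-0.49+0.04j)], [-0.41+0.00j, (0.15-0.34j), (0.15+0.34j)]]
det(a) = -16.11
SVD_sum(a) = [[1.03, -1.94, -2.82], [-0.51, 0.96, 1.4], [-0.44, 0.82, 1.19]] + [[-0.35, -0.26, 0.05], [-1.96, -1.46, 0.28], [1.47, 1.09, -0.21]] + [[0.34, -0.38, 0.39], [0.29, -0.32, 0.33], [0.46, -0.52, 0.53]]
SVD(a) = [[-0.84, 0.14, -0.53], [0.42, 0.79, -0.45], [0.35, -0.59, -0.72]] @ diag([4.264689525275183, 3.109575408181695, 1.2144809730250123]) @ [[-0.29, 0.54, 0.79], [-0.80, -0.59, 0.11], [-0.53, 0.60, -0.6]]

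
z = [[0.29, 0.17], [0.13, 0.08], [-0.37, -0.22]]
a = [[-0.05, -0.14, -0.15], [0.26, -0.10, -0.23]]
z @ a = [[0.03,-0.06,-0.08], [0.01,-0.03,-0.04], [-0.04,0.07,0.11]]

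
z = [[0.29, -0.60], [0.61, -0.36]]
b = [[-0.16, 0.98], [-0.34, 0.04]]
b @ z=[[0.55, -0.26],[-0.07, 0.19]]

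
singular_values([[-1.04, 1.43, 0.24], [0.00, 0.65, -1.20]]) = [1.86, 1.27]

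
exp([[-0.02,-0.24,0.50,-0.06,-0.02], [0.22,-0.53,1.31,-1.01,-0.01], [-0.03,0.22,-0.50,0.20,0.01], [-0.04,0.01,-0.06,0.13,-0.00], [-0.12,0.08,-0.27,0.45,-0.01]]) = [[0.96, -0.15, 0.29, 0.06, -0.02], [0.18, 0.66, 0.87, -0.77, -0.0], [-0.01, 0.14, 0.69, 0.09, 0.01], [-0.04, 0.01, -0.05, 1.13, 0.00], [-0.12, 0.05, -0.21, 0.43, 0.99]]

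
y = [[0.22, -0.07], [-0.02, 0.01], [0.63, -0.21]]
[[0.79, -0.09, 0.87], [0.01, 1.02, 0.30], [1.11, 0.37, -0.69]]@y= [[0.72, -0.24], [0.17, -0.05], [-0.20, 0.07]]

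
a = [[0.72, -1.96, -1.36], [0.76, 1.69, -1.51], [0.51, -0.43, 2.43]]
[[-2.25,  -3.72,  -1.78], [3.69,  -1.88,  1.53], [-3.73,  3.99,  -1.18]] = a@[[-0.83, -0.21, -0.45],[1.59, 0.58, 0.90],[-1.08, 1.79, -0.23]]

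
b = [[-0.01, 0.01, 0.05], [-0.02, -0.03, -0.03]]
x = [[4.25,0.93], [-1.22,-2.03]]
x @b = [[-0.06, 0.01, 0.18], [0.05, 0.05, -0.0]]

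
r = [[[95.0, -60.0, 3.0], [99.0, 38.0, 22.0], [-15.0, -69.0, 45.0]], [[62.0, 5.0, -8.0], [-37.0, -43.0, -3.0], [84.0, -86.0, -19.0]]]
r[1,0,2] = -8.0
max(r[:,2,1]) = -69.0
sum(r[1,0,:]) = 59.0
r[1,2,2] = -19.0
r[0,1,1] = 38.0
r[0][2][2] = 45.0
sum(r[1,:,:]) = -45.0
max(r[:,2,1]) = -69.0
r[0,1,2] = 22.0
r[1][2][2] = -19.0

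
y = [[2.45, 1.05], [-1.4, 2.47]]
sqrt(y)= [[1.61, 0.33], [-0.43, 1.62]]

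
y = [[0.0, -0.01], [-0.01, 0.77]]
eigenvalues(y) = [-0.0, 0.77]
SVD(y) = [[0.01, -1.0], [-1.00, -0.01]] @ diag([0.7701298482330342, 0.0001298482330342571]) @ [[0.01,-1.0], [1.00,0.01]]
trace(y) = 0.77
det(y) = -0.00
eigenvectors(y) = [[-1.0, 0.01], [-0.01, -1.00]]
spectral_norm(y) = 0.77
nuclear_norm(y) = 0.77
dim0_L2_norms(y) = [0.01, 0.77]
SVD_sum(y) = [[0.00, -0.01], [-0.01, 0.77]] + [[-0.00, -0.00], [-0.00, -0.00]]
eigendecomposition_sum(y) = [[-0.00,-0.0], [-0.0,-0.0]] + [[0.0, -0.01],  [-0.01, 0.77]]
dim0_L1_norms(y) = [0.01, 0.78]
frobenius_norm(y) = 0.77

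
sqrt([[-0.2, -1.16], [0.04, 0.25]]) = [[(-0.37+0.45j), -2.68+1.78j], [0.09-0.06j, 0.67-0.25j]]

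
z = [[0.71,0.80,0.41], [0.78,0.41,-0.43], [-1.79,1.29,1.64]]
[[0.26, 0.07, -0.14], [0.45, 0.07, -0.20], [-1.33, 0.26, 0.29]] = z @ [[0.55, -0.09, -0.14], [-0.09, 0.22, -0.11], [-0.14, -0.11, 0.11]]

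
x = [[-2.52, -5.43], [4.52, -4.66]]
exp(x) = [[-0.00, 0.03], [-0.03, 0.01]]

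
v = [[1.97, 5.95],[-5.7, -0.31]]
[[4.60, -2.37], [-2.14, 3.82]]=v @ [[0.34, -0.66], [0.66, -0.18]]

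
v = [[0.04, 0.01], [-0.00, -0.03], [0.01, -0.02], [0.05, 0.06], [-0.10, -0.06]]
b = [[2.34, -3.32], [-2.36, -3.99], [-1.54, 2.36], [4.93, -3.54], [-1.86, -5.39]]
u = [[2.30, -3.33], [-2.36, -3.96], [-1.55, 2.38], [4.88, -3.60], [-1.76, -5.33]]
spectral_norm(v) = 0.14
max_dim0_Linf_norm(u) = 5.33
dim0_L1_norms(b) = [13.03, 18.6]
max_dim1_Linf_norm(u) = 5.33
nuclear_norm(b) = 14.97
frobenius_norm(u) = 10.68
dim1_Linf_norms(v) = [0.04, 0.03, 0.02, 0.06, 0.1]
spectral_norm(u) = 8.76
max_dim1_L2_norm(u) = 6.06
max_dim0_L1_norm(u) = 18.6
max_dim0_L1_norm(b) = 18.6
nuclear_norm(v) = 0.19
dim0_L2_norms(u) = [6.34, 8.59]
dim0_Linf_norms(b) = [4.93, 5.39]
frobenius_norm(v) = 0.15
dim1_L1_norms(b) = [5.66, 6.35, 3.9, 8.47, 7.25]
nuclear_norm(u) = 14.86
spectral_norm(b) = 8.75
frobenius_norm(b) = 10.74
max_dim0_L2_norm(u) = 8.59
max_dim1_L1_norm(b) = 8.47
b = u + v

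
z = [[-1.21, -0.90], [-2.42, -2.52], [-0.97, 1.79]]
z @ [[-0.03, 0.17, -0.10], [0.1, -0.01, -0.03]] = [[-0.05, -0.2, 0.15], [-0.18, -0.39, 0.32], [0.21, -0.18, 0.04]]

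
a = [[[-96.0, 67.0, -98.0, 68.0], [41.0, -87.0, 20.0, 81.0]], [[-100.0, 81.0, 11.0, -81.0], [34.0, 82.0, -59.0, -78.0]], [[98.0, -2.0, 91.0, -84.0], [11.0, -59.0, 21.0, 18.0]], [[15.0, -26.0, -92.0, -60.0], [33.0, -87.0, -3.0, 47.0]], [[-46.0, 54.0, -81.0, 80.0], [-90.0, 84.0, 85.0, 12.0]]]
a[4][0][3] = 80.0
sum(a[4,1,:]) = 91.0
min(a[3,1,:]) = -87.0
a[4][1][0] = -90.0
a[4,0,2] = -81.0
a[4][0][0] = -46.0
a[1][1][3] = -78.0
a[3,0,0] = 15.0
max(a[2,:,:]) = 98.0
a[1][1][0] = 34.0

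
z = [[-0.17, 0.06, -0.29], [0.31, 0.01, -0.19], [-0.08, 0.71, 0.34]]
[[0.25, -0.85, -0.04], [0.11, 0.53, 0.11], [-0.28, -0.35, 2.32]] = z @ [[-0.13, 2.53, 0.54], [-0.03, -0.82, 3.11], [-0.78, 1.29, 0.46]]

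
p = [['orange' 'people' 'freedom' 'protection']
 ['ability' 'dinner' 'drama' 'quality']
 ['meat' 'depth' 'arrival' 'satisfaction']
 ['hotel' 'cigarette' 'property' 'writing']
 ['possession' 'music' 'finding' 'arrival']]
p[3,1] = 'cigarette'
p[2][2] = 'arrival'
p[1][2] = 'drama'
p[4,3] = 'arrival'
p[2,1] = 'depth'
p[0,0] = 'orange'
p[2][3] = 'satisfaction'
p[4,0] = 'possession'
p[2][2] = 'arrival'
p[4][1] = 'music'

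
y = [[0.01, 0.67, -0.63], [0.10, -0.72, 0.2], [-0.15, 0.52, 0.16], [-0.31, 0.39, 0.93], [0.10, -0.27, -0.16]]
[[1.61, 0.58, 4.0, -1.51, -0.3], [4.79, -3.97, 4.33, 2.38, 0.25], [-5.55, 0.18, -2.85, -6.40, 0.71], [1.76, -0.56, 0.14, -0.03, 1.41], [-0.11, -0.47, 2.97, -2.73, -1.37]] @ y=[[-0.09, 2.23, -1.61], [-1.71, 9.18, -0.95], [2.45, -8.02, -2.99], [0.09, 1.26, -1.45], [0.22, 1.11, -1.87]]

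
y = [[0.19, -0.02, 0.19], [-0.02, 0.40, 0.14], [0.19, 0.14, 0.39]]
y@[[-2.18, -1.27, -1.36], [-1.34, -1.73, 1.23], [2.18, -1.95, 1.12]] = [[0.03, -0.58, -0.07], [-0.19, -0.94, 0.68], [0.25, -1.24, 0.35]]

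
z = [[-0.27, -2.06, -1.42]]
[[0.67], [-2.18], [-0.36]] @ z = [[-0.18, -1.38, -0.95], [0.59, 4.49, 3.1], [0.1, 0.74, 0.51]]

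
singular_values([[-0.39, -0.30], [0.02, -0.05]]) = [0.49, 0.05]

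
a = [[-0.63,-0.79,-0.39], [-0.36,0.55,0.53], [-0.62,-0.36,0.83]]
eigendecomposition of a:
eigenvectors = [[(0.93+0j), 0.50+0.00j, (0.5-0j)],  [0.10+0.00j, (-0.86+0j), -0.86-0.00j],  [0.36+0.00j, (-0.08-0.04j), (-0.08+0.04j)]]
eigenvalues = [(-0.87+0j), (0.81+0.02j), (0.81-0.02j)]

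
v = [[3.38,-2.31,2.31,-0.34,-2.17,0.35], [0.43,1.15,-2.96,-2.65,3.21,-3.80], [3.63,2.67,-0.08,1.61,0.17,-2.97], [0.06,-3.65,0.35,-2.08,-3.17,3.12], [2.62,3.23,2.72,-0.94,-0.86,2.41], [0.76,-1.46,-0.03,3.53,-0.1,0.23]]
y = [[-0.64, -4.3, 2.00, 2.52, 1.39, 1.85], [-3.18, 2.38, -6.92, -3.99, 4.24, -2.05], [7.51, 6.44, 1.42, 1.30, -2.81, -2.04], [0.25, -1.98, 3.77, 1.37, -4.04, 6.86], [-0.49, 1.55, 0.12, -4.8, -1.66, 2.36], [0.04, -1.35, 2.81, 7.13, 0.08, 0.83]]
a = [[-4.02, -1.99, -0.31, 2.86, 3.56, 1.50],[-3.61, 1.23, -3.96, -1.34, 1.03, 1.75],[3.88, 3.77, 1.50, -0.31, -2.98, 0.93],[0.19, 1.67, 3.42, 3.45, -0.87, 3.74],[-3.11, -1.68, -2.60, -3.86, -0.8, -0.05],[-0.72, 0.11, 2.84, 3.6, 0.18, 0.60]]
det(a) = -172.46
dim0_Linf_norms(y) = [7.51, 6.44, 6.92, 7.13, 4.24, 6.86]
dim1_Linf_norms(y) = [4.3, 6.92, 7.51, 6.86, 4.8, 7.13]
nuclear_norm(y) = 40.58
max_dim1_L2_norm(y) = 10.66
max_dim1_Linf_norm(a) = 4.02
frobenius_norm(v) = 13.63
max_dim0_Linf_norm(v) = 3.8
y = a + v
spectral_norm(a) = 10.44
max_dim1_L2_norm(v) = 6.48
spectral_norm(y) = 14.36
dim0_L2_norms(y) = [8.2, 8.59, 8.72, 9.99, 6.85, 8.07]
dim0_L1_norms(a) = [15.53, 10.45, 14.63, 15.42, 9.42, 8.57]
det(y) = -8036.23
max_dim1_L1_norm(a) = 14.24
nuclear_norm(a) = 28.22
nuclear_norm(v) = 28.64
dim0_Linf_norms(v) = [3.63, 3.65, 2.96, 3.53, 3.21, 3.8]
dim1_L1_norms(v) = [10.86, 14.2, 11.13, 12.43, 12.78, 6.11]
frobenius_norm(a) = 14.79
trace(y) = 3.70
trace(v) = 1.74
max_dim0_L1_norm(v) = 14.47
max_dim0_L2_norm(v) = 6.3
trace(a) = 1.96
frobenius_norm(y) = 20.71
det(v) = -2594.20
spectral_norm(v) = 9.19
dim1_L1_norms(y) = [12.7, 22.76, 21.52, 18.27, 10.98, 12.24]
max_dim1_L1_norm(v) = 14.2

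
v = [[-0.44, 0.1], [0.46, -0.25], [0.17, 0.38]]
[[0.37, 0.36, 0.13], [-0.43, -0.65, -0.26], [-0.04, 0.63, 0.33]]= v @ [[-0.79, -0.41, -0.08], [0.25, 1.84, 0.91]]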